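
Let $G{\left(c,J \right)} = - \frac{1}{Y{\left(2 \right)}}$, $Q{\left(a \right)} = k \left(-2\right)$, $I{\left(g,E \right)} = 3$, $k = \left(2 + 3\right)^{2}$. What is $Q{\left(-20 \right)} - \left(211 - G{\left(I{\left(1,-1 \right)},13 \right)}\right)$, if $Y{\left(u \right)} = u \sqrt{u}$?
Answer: $-261 - \frac{\sqrt{2}}{4} \approx -261.35$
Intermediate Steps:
$k = 25$ ($k = 5^{2} = 25$)
$Y{\left(u \right)} = u^{\frac{3}{2}}$
$Q{\left(a \right)} = -50$ ($Q{\left(a \right)} = 25 \left(-2\right) = -50$)
$G{\left(c,J \right)} = - \frac{\sqrt{2}}{4}$ ($G{\left(c,J \right)} = - \frac{1}{2^{\frac{3}{2}}} = - \frac{1}{2 \sqrt{2}} = - \frac{\sqrt{2}}{4}$)
$Q{\left(-20 \right)} - \left(211 - G{\left(I{\left(1,-1 \right)},13 \right)}\right) = -50 - \left(211 - - \frac{\sqrt{2}}{4}\right) = -50 - \left(211 + \frac{\sqrt{2}}{4}\right) = -261 - \frac{\sqrt{2}}{4}$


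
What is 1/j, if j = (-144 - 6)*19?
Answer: -1/2850 ≈ -0.00035088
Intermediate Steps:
j = -2850 (j = -150*19 = -2850)
1/j = 1/(-2850) = -1/2850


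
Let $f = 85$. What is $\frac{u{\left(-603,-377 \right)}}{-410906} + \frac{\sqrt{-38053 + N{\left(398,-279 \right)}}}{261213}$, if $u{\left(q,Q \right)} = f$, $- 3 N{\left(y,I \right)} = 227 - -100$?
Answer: $- \frac{85}{410906} + \frac{i \sqrt{38162}}{261213} \approx -0.00020686 + 0.00074786 i$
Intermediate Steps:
$N{\left(y,I \right)} = -109$ ($N{\left(y,I \right)} = - \frac{227 - -100}{3} = - \frac{227 + 100}{3} = \left(- \frac{1}{3}\right) 327 = -109$)
$u{\left(q,Q \right)} = 85$
$\frac{u{\left(-603,-377 \right)}}{-410906} + \frac{\sqrt{-38053 + N{\left(398,-279 \right)}}}{261213} = \frac{85}{-410906} + \frac{\sqrt{-38053 - 109}}{261213} = 85 \left(- \frac{1}{410906}\right) + \sqrt{-38162} \cdot \frac{1}{261213} = - \frac{85}{410906} + i \sqrt{38162} \cdot \frac{1}{261213} = - \frac{85}{410906} + \frac{i \sqrt{38162}}{261213}$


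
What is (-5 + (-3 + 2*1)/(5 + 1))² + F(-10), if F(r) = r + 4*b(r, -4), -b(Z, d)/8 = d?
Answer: 5209/36 ≈ 144.69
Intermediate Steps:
b(Z, d) = -8*d
F(r) = 128 + r (F(r) = r + 4*(-8*(-4)) = r + 4*32 = r + 128 = 128 + r)
(-5 + (-3 + 2*1)/(5 + 1))² + F(-10) = (-5 + (-3 + 2*1)/(5 + 1))² + (128 - 10) = (-5 + (-3 + 2)/6)² + 118 = (-5 - 1*⅙)² + 118 = (-5 - ⅙)² + 118 = (-31/6)² + 118 = 961/36 + 118 = 5209/36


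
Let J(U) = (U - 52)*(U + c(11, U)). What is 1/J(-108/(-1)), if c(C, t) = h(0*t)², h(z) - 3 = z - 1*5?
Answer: 1/6272 ≈ 0.00015944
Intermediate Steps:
h(z) = -2 + z (h(z) = 3 + (z - 1*5) = 3 + (z - 5) = 3 + (-5 + z) = -2 + z)
c(C, t) = 4 (c(C, t) = (-2 + 0*t)² = (-2 + 0)² = (-2)² = 4)
J(U) = (-52 + U)*(4 + U) (J(U) = (U - 52)*(U + 4) = (-52 + U)*(4 + U))
1/J(-108/(-1)) = 1/(-208 + (-108/(-1))² - (-5184)/(-1)) = 1/(-208 + (-108*(-1))² - (-5184)*(-1)) = 1/(-208 + 108² - 48*108) = 1/(-208 + 11664 - 5184) = 1/6272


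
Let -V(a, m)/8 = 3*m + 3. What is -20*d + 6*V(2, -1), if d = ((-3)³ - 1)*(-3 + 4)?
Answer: 560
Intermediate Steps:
V(a, m) = -24 - 24*m (V(a, m) = -8*(3*m + 3) = -8*(3 + 3*m) = -24 - 24*m)
d = -28 (d = (-27 - 1)*1 = -28*1 = -28)
-20*d + 6*V(2, -1) = -20*(-28) + 6*(-24 - 24*(-1)) = 560 + 6*(-24 + 24) = 560 + 6*0 = 560 + 0 = 560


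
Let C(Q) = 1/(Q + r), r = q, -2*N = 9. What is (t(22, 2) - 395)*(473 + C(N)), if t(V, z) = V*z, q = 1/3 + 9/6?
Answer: -1327131/8 ≈ -1.6589e+5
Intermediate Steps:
N = -9/2 (N = -½*9 = -9/2 ≈ -4.5000)
q = 11/6 (q = 1*(⅓) + 9*(⅙) = ⅓ + 3/2 = 11/6 ≈ 1.8333)
r = 11/6 ≈ 1.8333
C(Q) = 1/(11/6 + Q) (C(Q) = 1/(Q + 11/6) = 1/(11/6 + Q))
(t(22, 2) - 395)*(473 + C(N)) = (22*2 - 395)*(473 + 6/(11 + 6*(-9/2))) = (44 - 395)*(473 + 6/(11 - 27)) = -351*(473 + 6/(-16)) = -351*(473 + 6*(-1/16)) = -351*(473 - 3/8) = -351*3781/8 = -1327131/8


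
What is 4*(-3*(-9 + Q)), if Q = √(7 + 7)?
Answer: 108 - 12*√14 ≈ 63.100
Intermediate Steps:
Q = √14 ≈ 3.7417
4*(-3*(-9 + Q)) = 4*(-3*(-9 + √14)) = 4*(27 - 3*√14) = 108 - 12*√14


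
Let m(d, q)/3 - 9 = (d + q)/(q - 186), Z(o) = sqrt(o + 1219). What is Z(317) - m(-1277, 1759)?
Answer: -43917/1573 + 16*sqrt(6) ≈ 11.273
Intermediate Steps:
Z(o) = sqrt(1219 + o)
m(d, q) = 27 + 3*(d + q)/(-186 + q) (m(d, q) = 27 + 3*((d + q)/(q - 186)) = 27 + 3*((d + q)/(-186 + q)) = 27 + 3*(d + q)/(-186 + q))
Z(317) - m(-1277, 1759) = sqrt(1219 + 317) - 3*(-1674 - 1277 + 10*1759)/(-186 + 1759) = sqrt(1536) - 3*(-1674 - 1277 + 17590)/1573 = 16*sqrt(6) - 3*14639/1573 = 16*sqrt(6) - 1*43917/1573 = 16*sqrt(6) - 43917/1573 = -43917/1573 + 16*sqrt(6)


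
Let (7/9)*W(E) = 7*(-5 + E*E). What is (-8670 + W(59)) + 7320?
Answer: 29934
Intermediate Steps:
W(E) = -45 + 9*E² (W(E) = 9*(7*(-5 + E*E))/7 = 9*(7*(-5 + E²))/7 = 9*(-35 + 7*E²)/7 = -45 + 9*E²)
(-8670 + W(59)) + 7320 = (-8670 + (-45 + 9*59²)) + 7320 = (-8670 + (-45 + 9*3481)) + 7320 = (-8670 + (-45 + 31329)) + 7320 = (-8670 + 31284) + 7320 = 22614 + 7320 = 29934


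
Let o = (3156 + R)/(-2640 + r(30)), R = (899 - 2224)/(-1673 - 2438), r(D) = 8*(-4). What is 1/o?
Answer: -10984592/12975641 ≈ -0.84655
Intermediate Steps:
r(D) = -32
R = 1325/4111 (R = -1325/(-4111) = -1325*(-1/4111) = 1325/4111 ≈ 0.32231)
o = -12975641/10984592 (o = (3156 + 1325/4111)/(-2640 - 32) = (12975641/4111)/(-2672) = (12975641/4111)*(-1/2672) = -12975641/10984592 ≈ -1.1813)
1/o = 1/(-12975641/10984592) = -10984592/12975641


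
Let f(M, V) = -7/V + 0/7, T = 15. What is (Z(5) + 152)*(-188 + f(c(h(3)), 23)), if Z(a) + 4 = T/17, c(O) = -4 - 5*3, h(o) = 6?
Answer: -10961761/391 ≈ -28035.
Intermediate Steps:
c(O) = -19 (c(O) = -4 - 15 = -19)
Z(a) = -53/17 (Z(a) = -4 + 15/17 = -53/17)
f(M, V) = -7/V (f(M, V) = -7/V + 0*(⅐) = -7/V + 0 = -7/V)
(Z(5) + 152)*(-188 + f(c(h(3)), 23)) = (-53/17 + 152)*(-188 - 7/23) = 2531*(-188 - 7*1/23)/17 = 2531*(-188 - 7/23)/17 = (2531/17)*(-4331/23) = -10961761/391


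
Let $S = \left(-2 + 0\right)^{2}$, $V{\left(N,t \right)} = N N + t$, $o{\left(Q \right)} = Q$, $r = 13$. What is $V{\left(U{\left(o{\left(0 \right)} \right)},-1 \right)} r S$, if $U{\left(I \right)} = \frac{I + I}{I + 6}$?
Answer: $-52$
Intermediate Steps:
$U{\left(I \right)} = \frac{2 I}{6 + I}$
$V{\left(N,t \right)} = t + N^{2}$ ($V{\left(N,t \right)} = N^{2} + t = t + N^{2}$)
$S = 4$ ($S = \left(-2\right)^{2} = 4$)
$V{\left(U{\left(o{\left(0 \right)} \right)},-1 \right)} r S = \left(-1 + \left(2 \cdot 0 \frac{1}{6 + 0}\right)^{2}\right) 13 \cdot 4 = \left(-1 + \left(2 \cdot 0 \cdot \frac{1}{6}\right)^{2}\right) 13 \cdot 4 = \left(-1 + 0^{2}\right) 13 \cdot 4 = \left(-1 + 0\right) 13 \cdot 4 = \left(-1\right) 13 \cdot 4 = \left(-13\right) 4 = -52$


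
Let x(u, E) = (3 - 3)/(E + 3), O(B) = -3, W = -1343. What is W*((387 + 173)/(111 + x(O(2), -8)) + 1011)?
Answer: -151464883/111 ≈ -1.3645e+6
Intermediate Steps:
x(u, E) = 0 (x(u, E) = 0/(3 + E) = 0)
W*((387 + 173)/(111 + x(O(2), -8)) + 1011) = -1343*((387 + 173)/(111 + 0) + 1011) = -1343*(560/111 + 1011) = -1343*112781/111 = -151464883/111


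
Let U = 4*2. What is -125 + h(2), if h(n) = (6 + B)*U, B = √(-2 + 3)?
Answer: -69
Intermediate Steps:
B = 1 (B = √1 = 1)
U = 8
h(n) = 56 (h(n) = (6 + 1)*8 = 7*8 = 56)
-125 + h(2) = -125 + 56 = -69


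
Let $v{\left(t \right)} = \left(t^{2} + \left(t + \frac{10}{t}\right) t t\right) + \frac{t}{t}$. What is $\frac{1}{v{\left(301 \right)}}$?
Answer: $\frac{1}{27364513} \approx 3.6544 \cdot 10^{-8}$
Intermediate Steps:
$v{\left(t \right)} = 1 + t^{2} + t^{2} \left(t + \frac{10}{t}\right)$ ($v{\left(t \right)} = \left(t^{2} + t \left(t + \frac{10}{t}\right) t\right) + 1 = \left(t^{2} + t^{2} \left(t + \frac{10}{t}\right)\right) + 1 = 1 + t^{2} + t^{2} \left(t + \frac{10}{t}\right)$)
$\frac{1}{v{\left(301 \right)}} = \frac{1}{1 + 301^{2} + 301^{3} + 10 \cdot 301} = \frac{1}{1 + 90601 + 27270901 + 3010} = \frac{1}{27364513}$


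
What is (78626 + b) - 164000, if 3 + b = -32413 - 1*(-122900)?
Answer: 5110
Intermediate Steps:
b = 90484 (b = -3 + (-32413 - 1*(-122900)) = -3 + (-32413 + 122900) = -3 + 90487 = 90484)
(78626 + b) - 164000 = (78626 + 90484) - 164000 = 169110 - 164000 = 5110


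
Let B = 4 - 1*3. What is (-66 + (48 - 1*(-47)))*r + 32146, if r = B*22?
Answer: 32784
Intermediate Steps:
B = 1 (B = 4 - 3 = 1)
r = 22 (r = 1*22 = 22)
(-66 + (48 - 1*(-47)))*r + 32146 = (-66 + (48 - 1*(-47)))*22 + 32146 = (-66 + (48 + 47))*22 + 32146 = (-66 + 95)*22 + 32146 = 29*22 + 32146 = 638 + 32146 = 32784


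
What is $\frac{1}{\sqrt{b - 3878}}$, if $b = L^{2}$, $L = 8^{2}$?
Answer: $\frac{\sqrt{218}}{218} \approx 0.067729$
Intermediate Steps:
$L = 64$
$b = 4096$ ($b = 64^{2} = 4096$)
$\frac{1}{\sqrt{b - 3878}} = \frac{1}{\sqrt{4096 - 3878}} = \frac{1}{\sqrt{218}} = \frac{\sqrt{218}}{218}$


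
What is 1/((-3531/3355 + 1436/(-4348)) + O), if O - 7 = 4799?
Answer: 331535/1592898788 ≈ 0.00020813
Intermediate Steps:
O = 4806 (O = 7 + 4799 = 4806)
1/((-3531/3355 + 1436/(-4348)) + O) = 1/((-3531/3355 + 1436/(-4348)) + 4806) = 1/((-3531*1/3355 + 1436*(-1/4348)) + 4806) = 1/((-321/305 - 359/1087) + 4806) = 1/(-458422/331535 + 4806) = 1/(1592898788/331535) = 331535/1592898788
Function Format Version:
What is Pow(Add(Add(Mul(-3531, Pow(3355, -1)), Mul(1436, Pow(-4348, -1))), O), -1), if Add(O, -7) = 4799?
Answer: Rational(331535, 1592898788) ≈ 0.00020813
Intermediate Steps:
O = 4806 (O = Add(7, 4799) = 4806)
Pow(Add(Add(Mul(-3531, Pow(3355, -1)), Mul(1436, Pow(-4348, -1))), O), -1) = Pow(Add(Add(Mul(-3531, Pow(3355, -1)), Mul(1436, Pow(-4348, -1))), 4806), -1) = Pow(Add(Add(Mul(-3531, Rational(1, 3355)), Mul(1436, Rational(-1, 4348))), 4806), -1) = Pow(Add(Add(Rational(-321, 305), Rational(-359, 1087)), 4806), -1) = Pow(Add(Rational(-458422, 331535), 4806), -1) = Pow(Rational(1592898788, 331535), -1) = Rational(331535, 1592898788)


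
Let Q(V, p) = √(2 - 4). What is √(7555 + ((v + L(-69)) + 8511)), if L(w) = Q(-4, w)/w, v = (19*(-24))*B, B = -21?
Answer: √(122081562 - 69*I*√2)/69 ≈ 160.13 - 6.3997e-5*I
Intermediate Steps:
Q(V, p) = I*√2 (Q(V, p) = √(-2) = I*√2)
v = 9576 (v = (19*(-24))*(-21) = -456*(-21) = 9576)
L(w) = I*√2/w (L(w) = (I*√2)/w = I*√2/w)
√(7555 + ((v + L(-69)) + 8511)) = √(7555 + ((9576 + I*√2/(-69)) + 8511)) = √(7555 + ((9576 + I*√2*(-1/69)) + 8511)) = √(7555 + ((9576 - I*√2/69) + 8511)) = √(7555 + (18087 - I*√2/69)) = √(25642 - I*√2/69)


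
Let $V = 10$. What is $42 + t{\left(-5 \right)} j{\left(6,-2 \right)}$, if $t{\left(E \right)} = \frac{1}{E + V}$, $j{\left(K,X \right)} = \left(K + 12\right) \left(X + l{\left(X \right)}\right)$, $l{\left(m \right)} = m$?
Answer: $\frac{138}{5} \approx 27.6$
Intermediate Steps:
$j{\left(K,X \right)} = 2 X \left(12 + K\right)$ ($j{\left(K,X \right)} = \left(K + 12\right) \left(X + X\right) = \left(12 + K\right) 2 X = 2 X \left(12 + K\right)$)
$t{\left(E \right)} = \frac{1}{10 + E}$ ($t{\left(E \right)} = \frac{1}{E + 10} = \frac{1}{10 + E}$)
$42 + t{\left(-5 \right)} j{\left(6,-2 \right)} = 42 + \frac{2 \left(-2\right) \left(12 + 6\right)}{10 - 5} = 42 + \frac{2 \left(-2\right) 18}{5} = 42 + \frac{1}{5} \left(-72\right) = 42 - \frac{72}{5} = \frac{138}{5}$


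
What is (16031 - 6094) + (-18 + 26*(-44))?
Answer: 8775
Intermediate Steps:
(16031 - 6094) + (-18 + 26*(-44)) = 9937 + (-18 - 1144) = 9937 - 1162 = 8775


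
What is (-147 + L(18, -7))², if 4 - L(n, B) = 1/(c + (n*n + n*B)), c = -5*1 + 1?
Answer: 769674049/37636 ≈ 20450.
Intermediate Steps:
c = -4 (c = -5 + 1 = -4)
L(n, B) = 4 - 1/(-4 + n² + B*n) (L(n, B) = 4 - 1/(-4 + (n*n + n*B)) = 4 - 1/(-4 + (n² + B*n)) = 4 - 1/(-4 + n² + B*n))
(-147 + L(18, -7))² = (-147 + (-17 + 4*18² + 4*(-7)*18)/(-4 + 18² - 7*18))² = (-147 + (-17 + 4*324 - 504)/(-4 + 324 - 126))² = (-147 + (-17 + 1296 - 504)/194)² = (-147 + (1/194)*775)² = (-147 + 775/194)² = (-27743/194)² = 769674049/37636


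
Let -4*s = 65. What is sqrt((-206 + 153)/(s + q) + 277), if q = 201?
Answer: sqrt(151118849)/739 ≈ 16.635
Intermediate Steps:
s = -65/4 (s = -1/4*65 = -65/4 ≈ -16.250)
sqrt((-206 + 153)/(s + q) + 277) = sqrt((-206 + 153)/(-65/4 + 201) + 277) = sqrt(-53/739/4 + 277) = sqrt(-53*4/739 + 277) = sqrt(-212/739 + 277) = sqrt(204491/739) = sqrt(151118849)/739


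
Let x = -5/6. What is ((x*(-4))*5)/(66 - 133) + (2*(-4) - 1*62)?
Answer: -14120/201 ≈ -70.249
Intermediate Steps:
x = -⅚ (x = -5*⅙ = -⅚ ≈ -0.83333)
((x*(-4))*5)/(66 - 133) + (2*(-4) - 1*62) = (-⅚*(-4)*5)/(66 - 133) + (2*(-4) - 1*62) = ((10/3)*5)/(-67) + (-8 - 62) = -1/67*50/3 - 70 = -50/201 - 70 = -14120/201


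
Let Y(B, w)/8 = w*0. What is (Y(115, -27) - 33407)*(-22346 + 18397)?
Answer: 131924243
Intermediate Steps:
Y(B, w) = 0 (Y(B, w) = 8*(w*0) = 8*0 = 0)
(Y(115, -27) - 33407)*(-22346 + 18397) = (0 - 33407)*(-22346 + 18397) = -33407*(-3949) = 131924243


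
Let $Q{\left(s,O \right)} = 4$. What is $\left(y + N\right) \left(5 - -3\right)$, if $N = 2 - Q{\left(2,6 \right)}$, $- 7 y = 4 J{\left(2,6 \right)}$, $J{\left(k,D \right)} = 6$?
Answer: $- \frac{304}{7} \approx -43.429$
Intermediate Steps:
$y = - \frac{24}{7}$ ($y = - \frac{4 \cdot 6}{7} = \left(- \frac{1}{7}\right) 24 = - \frac{24}{7} \approx -3.4286$)
$N = -2$ ($N = 2 - 4 = -2$)
$\left(y + N\right) \left(5 - -3\right) = \left(- \frac{24}{7} - 2\right) \left(5 - -3\right) = - \frac{38 \left(5 + 3\right)}{7} = \left(- \frac{38}{7}\right) 8 = - \frac{304}{7}$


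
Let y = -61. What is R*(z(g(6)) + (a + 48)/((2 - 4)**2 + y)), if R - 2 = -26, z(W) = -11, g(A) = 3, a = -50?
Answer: 5000/19 ≈ 263.16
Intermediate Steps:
R = -24 (R = 2 - 26 = -24)
R*(z(g(6)) + (a + 48)/((2 - 4)**2 + y)) = -24*(-11 + (-50 + 48)/((2 - 4)**2 - 61)) = -24*(-11 - 2/((-2)**2 - 61)) = -24*(-11 - 2/(4 - 61)) = -24*(-11 - 2/(-57)) = -24*(-11 - 2*(-1/57)) = -24*(-11 + 2/57) = -24*(-625/57) = 5000/19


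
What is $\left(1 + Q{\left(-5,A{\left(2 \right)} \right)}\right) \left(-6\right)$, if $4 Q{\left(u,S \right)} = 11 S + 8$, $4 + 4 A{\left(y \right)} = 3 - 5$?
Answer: $\frac{27}{4} \approx 6.75$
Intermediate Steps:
$A{\left(y \right)} = - \frac{3}{2}$ ($A{\left(y \right)} = -1 + \frac{3 - 5}{4} = -1 + \frac{1}{4} \left(-2\right) = -1 - \frac{1}{2} = - \frac{3}{2}$)
$Q{\left(u,S \right)} = 2 + \frac{11 S}{4}$ ($Q{\left(u,S \right)} = \frac{11 S + 8}{4} = \frac{8 + 11 S}{4} = 2 + \frac{11 S}{4}$)
$\left(1 + Q{\left(-5,A{\left(2 \right)} \right)}\right) \left(-6\right) = \left(1 + \left(2 + \frac{11}{4} \left(- \frac{3}{2}\right)\right)\right) \left(-6\right) = \left(1 + \left(2 - \frac{33}{8}\right)\right) \left(-6\right) = \left(1 - \frac{17}{8}\right) \left(-6\right) = \left(- \frac{9}{8}\right) \left(-6\right) = \frac{27}{4}$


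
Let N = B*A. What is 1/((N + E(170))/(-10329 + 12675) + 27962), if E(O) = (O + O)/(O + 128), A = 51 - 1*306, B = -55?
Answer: 894/25003373 ≈ 3.5755e-5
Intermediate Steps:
A = -255 (A = 51 - 306 = -255)
E(O) = 2*O/(128 + O) (E(O) = (2*O)/(128 + O) = 2*O/(128 + O))
N = 14025 (N = -55*(-255) = 14025)
1/((N + E(170))/(-10329 + 12675) + 27962) = 1/((14025 + 2*170/(128 + 170))/(-10329 + 12675) + 27962) = 1/((14025 + 2*170/298)/2346 + 27962) = 1/((14025 + 2*170*(1/298))*(1/2346) + 27962) = 1/((14025 + 170/149)*(1/2346) + 27962) = 1/((2089895/149)*(1/2346) + 27962) = 1/(5345/894 + 27962) = 1/(25003373/894) = 894/25003373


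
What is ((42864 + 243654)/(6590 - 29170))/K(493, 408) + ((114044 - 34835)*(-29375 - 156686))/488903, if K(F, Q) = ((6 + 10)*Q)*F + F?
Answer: -31504202454379693191/1045108333200670 ≈ -30144.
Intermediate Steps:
K(F, Q) = F + 16*F*Q (K(F, Q) = (16*Q)*F + F = 16*F*Q + F = F + 16*F*Q)
((42864 + 243654)/(6590 - 29170))/K(493, 408) + ((114044 - 34835)*(-29375 - 156686))/488903 = ((42864 + 243654)/(6590 - 29170))/((493*(1 + 16*408))) + ((114044 - 34835)*(-29375 - 156686))/488903 = (286518/(-22580))/((493*(1 + 6528))) + (79209*(-186061))*(1/488903) = (286518*(-1/22580))/((493*6529)) - 14737705749*1/488903 = -143259/11290/3218797 - 14737705749/488903 = -143259/11290*1/3218797 - 14737705749/488903 = -8427/2137659890 - 14737705749/488903 = -31504202454379693191/1045108333200670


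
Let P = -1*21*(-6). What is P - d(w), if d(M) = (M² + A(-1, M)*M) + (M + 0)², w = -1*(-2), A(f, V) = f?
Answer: 120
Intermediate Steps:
P = 126 (P = -21*(-6) = 126)
w = 2
d(M) = -M + 2*M² (d(M) = (M² - M) + (M + 0)² = (M² - M) + M² = -M + 2*M²)
P - d(w) = 126 - 2*(-1 + 2*2) = 126 - 2*(-1 + 4) = 126 - 2*3 = 126 - 1*6 = 126 - 6 = 120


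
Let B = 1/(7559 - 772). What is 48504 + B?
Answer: 329196649/6787 ≈ 48504.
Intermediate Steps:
B = 1/6787 ≈ 0.00014734
48504 + B = 48504 + 1/6787 = 329196649/6787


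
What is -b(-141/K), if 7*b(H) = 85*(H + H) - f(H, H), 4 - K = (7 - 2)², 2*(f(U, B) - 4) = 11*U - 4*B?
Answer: -15595/98 ≈ -159.13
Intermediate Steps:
f(U, B) = 4 - 2*B + 11*U/2 (f(U, B) = 4 + (11*U - 4*B)/2 = 4 + (-4*B + 11*U)/2 = 4 + (-2*B + 11*U/2) = 4 - 2*B + 11*U/2)
K = -21 (K = 4 - (7 - 2)² = 4 - 1*5² = 4 - 1*25 = 4 - 25 = -21)
b(H) = -4/7 + 333*H/14 (b(H) = (85*(H + H) - (4 - 2*H + 11*H/2))/7 = (85*(2*H) - (4 + 7*H/2))/7 = (170*H + (-4 - 7*H/2))/7 = (-4 + 333*H/2)/7 = -4/7 + 333*H/14)
-b(-141/K) = -(-4/7 + 333*(-141/(-21))/14) = -(-4/7 + 333*(-141*(-1/21))/14) = -(-4/7 + (333/14)*(47/7)) = -(-4/7 + 15651/98) = -1*15595/98 = -15595/98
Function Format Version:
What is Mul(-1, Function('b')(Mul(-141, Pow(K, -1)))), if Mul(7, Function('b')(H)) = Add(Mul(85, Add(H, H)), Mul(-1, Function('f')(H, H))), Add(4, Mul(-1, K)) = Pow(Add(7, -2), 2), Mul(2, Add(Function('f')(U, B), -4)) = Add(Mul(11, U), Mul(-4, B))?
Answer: Rational(-15595, 98) ≈ -159.13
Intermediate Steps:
Function('f')(U, B) = Add(4, Mul(-2, B), Mul(Rational(11, 2), U)) (Function('f')(U, B) = Add(4, Mul(Rational(1, 2), Add(Mul(11, U), Mul(-4, B)))) = Add(4, Mul(Rational(1, 2), Add(Mul(-4, B), Mul(11, U)))) = Add(4, Add(Mul(-2, B), Mul(Rational(11, 2), U))) = Add(4, Mul(-2, B), Mul(Rational(11, 2), U)))
K = -21 (K = Add(4, Mul(-1, Pow(Add(7, -2), 2))) = Add(4, Mul(-1, Pow(5, 2))) = Add(4, Mul(-1, 25)) = Add(4, -25) = -21)
Function('b')(H) = Add(Rational(-4, 7), Mul(Rational(333, 14), H)) (Function('b')(H) = Mul(Rational(1, 7), Add(Mul(85, Add(H, H)), Mul(-1, Add(4, Mul(-2, H), Mul(Rational(11, 2), H))))) = Mul(Rational(1, 7), Add(Mul(85, Mul(2, H)), Mul(-1, Add(4, Mul(Rational(7, 2), H))))) = Mul(Rational(1, 7), Add(Mul(170, H), Add(-4, Mul(Rational(-7, 2), H)))) = Mul(Rational(1, 7), Add(-4, Mul(Rational(333, 2), H))) = Add(Rational(-4, 7), Mul(Rational(333, 14), H)))
Mul(-1, Function('b')(Mul(-141, Pow(K, -1)))) = Mul(-1, Add(Rational(-4, 7), Mul(Rational(333, 14), Mul(-141, Pow(-21, -1))))) = Mul(-1, Add(Rational(-4, 7), Mul(Rational(333, 14), Mul(-141, Rational(-1, 21))))) = Mul(-1, Add(Rational(-4, 7), Mul(Rational(333, 14), Rational(47, 7)))) = Mul(-1, Add(Rational(-4, 7), Rational(15651, 98))) = Mul(-1, Rational(15595, 98)) = Rational(-15595, 98)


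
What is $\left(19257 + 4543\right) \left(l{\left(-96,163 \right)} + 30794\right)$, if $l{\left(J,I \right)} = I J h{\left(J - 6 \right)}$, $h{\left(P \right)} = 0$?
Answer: $732897200$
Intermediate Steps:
$l{\left(J,I \right)} = 0$ ($l{\left(J,I \right)} = I J 0 = 0$)
$\left(19257 + 4543\right) \left(l{\left(-96,163 \right)} + 30794\right) = \left(19257 + 4543\right) \left(0 + 30794\right) = 23800 \cdot 30794 = 732897200$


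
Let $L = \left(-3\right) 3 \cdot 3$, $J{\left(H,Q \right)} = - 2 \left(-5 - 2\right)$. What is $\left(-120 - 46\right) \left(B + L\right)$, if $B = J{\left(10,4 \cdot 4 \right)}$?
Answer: $2158$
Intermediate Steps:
$J{\left(H,Q \right)} = 14$ ($J{\left(H,Q \right)} = \left(-2\right) \left(-7\right) = 14$)
$B = 14$
$L = -27$ ($L = \left(-9\right) 3 = -27$)
$\left(-120 - 46\right) \left(B + L\right) = \left(-120 - 46\right) \left(14 - 27\right) = \left(-166\right) \left(-13\right) = 2158$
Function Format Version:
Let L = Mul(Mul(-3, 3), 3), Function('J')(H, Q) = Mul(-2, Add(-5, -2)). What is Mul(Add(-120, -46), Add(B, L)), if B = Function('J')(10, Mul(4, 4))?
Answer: 2158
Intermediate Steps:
Function('J')(H, Q) = 14 (Function('J')(H, Q) = Mul(-2, -7) = 14)
B = 14
L = -27 (L = Mul(-9, 3) = -27)
Mul(Add(-120, -46), Add(B, L)) = Mul(Add(-120, -46), Add(14, -27)) = Mul(-166, -13) = 2158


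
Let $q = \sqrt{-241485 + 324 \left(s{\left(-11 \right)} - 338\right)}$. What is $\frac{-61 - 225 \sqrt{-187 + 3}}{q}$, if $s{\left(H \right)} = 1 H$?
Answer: $- \frac{150 \sqrt{16309806}}{118187} + \frac{61 i \sqrt{354561}}{354561} \approx -5.1256 + 0.10244 i$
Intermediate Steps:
$s{\left(H \right)} = H$
$q = i \sqrt{354561}$ ($q = \sqrt{-241485 + 324 \left(-11 - 338\right)} = \sqrt{-241485 + 324 \left(-349\right)} = \sqrt{-241485 - 113076} = \sqrt{-354561} = i \sqrt{354561} \approx 595.45 i$)
$\frac{-61 - 225 \sqrt{-187 + 3}}{q} = \frac{-61 - 225 \sqrt{-187 + 3}}{i \sqrt{354561}} = \left(-61 - 225 \sqrt{-184}\right) \left(- \frac{i \sqrt{354561}}{354561}\right) = \left(-61 - 225 \cdot 2 i \sqrt{46}\right) \left(- \frac{i \sqrt{354561}}{354561}\right) = \left(-61 - 450 i \sqrt{46}\right) \left(- \frac{i \sqrt{354561}}{354561}\right) = - \frac{i \sqrt{354561} \left(-61 - 450 i \sqrt{46}\right)}{354561}$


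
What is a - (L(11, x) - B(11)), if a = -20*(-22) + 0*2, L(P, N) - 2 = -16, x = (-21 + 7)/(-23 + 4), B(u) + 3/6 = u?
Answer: 929/2 ≈ 464.50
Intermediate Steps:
B(u) = -1/2 + u
x = 14/19 (x = -14/(-19) = -14*(-1/19) = 14/19 ≈ 0.73684)
L(P, N) = -14 (L(P, N) = 2 - 16 = -14)
a = 440 (a = 440 + 0 = 440)
a - (L(11, x) - B(11)) = 440 - (-14 - (-1/2 + 11)) = 440 - (-14 - 1*21/2) = 440 - (-14 - 21/2) = 440 - 1*(-49/2) = 440 + 49/2 = 929/2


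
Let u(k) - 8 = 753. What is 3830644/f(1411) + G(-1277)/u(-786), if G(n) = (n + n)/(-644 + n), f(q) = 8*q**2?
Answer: 4879432681/20141796418 ≈ 0.24225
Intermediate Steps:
u(k) = 761 (u(k) = 8 + 753 = 761)
G(n) = 2*n/(-644 + n) (G(n) = (2*n)/(-644 + n) = 2*n/(-644 + n))
3830644/f(1411) + G(-1277)/u(-786) = 3830644/((8*1411**2)) + (2*(-1277)/(-644 - 1277))/761 = 3830644/((8*1990921)) + (2*(-1277)/(-1921))*(1/761) = 3830644/15927368 + (2*(-1277)*(-1/1921))*(1/761) = 3830644*(1/15927368) + (2554/1921)*(1/761) = 56333/234226 + 2554/1461881 = 4879432681/20141796418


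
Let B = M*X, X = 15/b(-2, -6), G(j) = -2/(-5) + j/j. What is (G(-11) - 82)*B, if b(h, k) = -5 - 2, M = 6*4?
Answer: 29016/7 ≈ 4145.1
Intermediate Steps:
G(j) = 7/5 (G(j) = -2*(-⅕) + 1 = ⅖ + 1 = 7/5)
M = 24
b(h, k) = -7
X = -15/7 (X = 15/(-7) = 15*(-⅐) = -15/7 ≈ -2.1429)
B = -360/7 (B = 24*(-15/7) = -360/7 ≈ -51.429)
(G(-11) - 82)*B = (7/5 - 82)*(-360/7) = -403/5*(-360/7) = 29016/7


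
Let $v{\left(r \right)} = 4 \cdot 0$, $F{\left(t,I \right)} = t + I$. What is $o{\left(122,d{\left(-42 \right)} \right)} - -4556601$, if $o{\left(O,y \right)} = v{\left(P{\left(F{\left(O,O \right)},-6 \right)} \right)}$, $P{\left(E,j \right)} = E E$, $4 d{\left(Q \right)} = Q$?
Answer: $4556601$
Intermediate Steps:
$d{\left(Q \right)} = \frac{Q}{4}$
$F{\left(t,I \right)} = I + t$
$P{\left(E,j \right)} = E^{2}$
$v{\left(r \right)} = 0$
$o{\left(O,y \right)} = 0$
$o{\left(122,d{\left(-42 \right)} \right)} - -4556601 = 0 - -4556601 = 0 + 4556601 = 4556601$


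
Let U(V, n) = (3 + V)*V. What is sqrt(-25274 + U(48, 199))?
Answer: I*sqrt(22826) ≈ 151.08*I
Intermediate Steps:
U(V, n) = V*(3 + V)
sqrt(-25274 + U(48, 199)) = sqrt(-25274 + 48*(3 + 48)) = sqrt(-25274 + 48*51) = sqrt(-25274 + 2448) = sqrt(-22826) = I*sqrt(22826)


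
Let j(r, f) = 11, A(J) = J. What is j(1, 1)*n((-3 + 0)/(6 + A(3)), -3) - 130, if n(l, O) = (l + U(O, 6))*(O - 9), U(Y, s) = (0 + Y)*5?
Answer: 1894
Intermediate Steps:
U(Y, s) = 5*Y (U(Y, s) = Y*5 = 5*Y)
n(l, O) = (-9 + O)*(l + 5*O) (n(l, O) = (l + 5*O)*(O - 9) = (l + 5*O)*(-9 + O) = (-9 + O)*(l + 5*O))
j(1, 1)*n((-3 + 0)/(6 + A(3)), -3) - 130 = 11*(-45*(-3) - 9*(-3 + 0)/(6 + 3) + 5*(-3)² - 3*(-3 + 0)/(6 + 3)) - 130 = 11*(135 - (-27)/9 + 5*9 - (-9)/9) - 130 = 11*(135 - (-27)/9 + 45 - (-9)/9) - 130 = 11*(135 - 9*(-⅓) + 45 - 3*(-⅓)) - 130 = 11*(135 + 3 + 45 + 1) - 130 = 11*184 - 130 = 2024 - 130 = 1894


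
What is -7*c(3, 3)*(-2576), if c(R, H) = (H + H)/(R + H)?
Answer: 18032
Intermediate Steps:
c(R, H) = 2*H/(H + R) (c(R, H) = (2*H)/(H + R) = 2*H/(H + R))
-7*c(3, 3)*(-2576) = -14*3/(3 + 3)*(-2576) = -14*3/6*(-2576) = -7*1*(-2576) = -7*(-2576) = 18032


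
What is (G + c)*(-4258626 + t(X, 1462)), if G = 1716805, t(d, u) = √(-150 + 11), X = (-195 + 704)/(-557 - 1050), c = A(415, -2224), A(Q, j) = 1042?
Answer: -7315667898222 + 1717847*I*√139 ≈ -7.3157e+12 + 2.0253e+7*I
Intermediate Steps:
c = 1042
X = -509/1607 (X = 509/(-1607) = 509*(-1/1607) = -509/1607 ≈ -0.31674)
t(d, u) = I*√139 (t(d, u) = √(-139) = I*√139)
(G + c)*(-4258626 + t(X, 1462)) = (1716805 + 1042)*(-4258626 + I*√139) = 1717847*(-4258626 + I*√139) = -7315667898222 + 1717847*I*√139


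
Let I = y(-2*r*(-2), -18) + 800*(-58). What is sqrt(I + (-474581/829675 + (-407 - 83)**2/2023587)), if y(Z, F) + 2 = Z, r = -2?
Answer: I*sqrt(581424144040492053300414877)/111927969615 ≈ 215.43*I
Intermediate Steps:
y(Z, F) = -2 + Z
I = -46410 (I = (-2 - 2*(-2)*(-2)) + 800*(-58) = (-2 + 4*(-2)) - 46400 = (-2 - 8) - 46400 = -10 - 46400 = -46410)
sqrt(I + (-474581/829675 + (-407 - 83)**2/2023587)) = sqrt(-46410 + (-474581/829675 + (-407 - 83)**2/2023587)) = sqrt(-46410 + (-474581*1/829675 + (-490)**2*(1/2023587))) = sqrt(-46410 + (-474581/829675 + 240100*(1/2023587))) = sqrt(-46410 + (-474581/829675 + 240100/2023587)) = sqrt(-46410 - 761150974547/1678919544225) = sqrt(-77919417198456797/1678919544225) = I*sqrt(581424144040492053300414877)/111927969615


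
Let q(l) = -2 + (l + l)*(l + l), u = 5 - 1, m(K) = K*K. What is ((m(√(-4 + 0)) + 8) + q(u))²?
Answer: 4356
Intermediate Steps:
m(K) = K²
u = 4
q(l) = -2 + 4*l² (q(l) = -2 + (2*l)*(2*l) = -2 + 4*l²)
((m(√(-4 + 0)) + 8) + q(u))² = (((√(-4 + 0))² + 8) + (-2 + 4*4²))² = (((√(-4))² + 8) + (-2 + 4*16))² = (((2*I)² + 8) + (-2 + 64))² = ((-4 + 8) + 62)² = (4 + 62)² = 66² = 4356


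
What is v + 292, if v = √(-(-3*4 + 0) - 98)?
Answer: 292 + I*√86 ≈ 292.0 + 9.2736*I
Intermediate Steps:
v = I*√86 (v = √(-(-12 + 0) - 98) = √(-1*(-12) - 98) = √(12 - 98) = √(-86) = I*√86 ≈ 9.2736*I)
v + 292 = I*√86 + 292 = 292 + I*√86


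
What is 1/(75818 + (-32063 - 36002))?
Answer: 1/7753 ≈ 0.00012898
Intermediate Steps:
1/(75818 + (-32063 - 36002)) = 1/(75818 - 68065) = 1/7753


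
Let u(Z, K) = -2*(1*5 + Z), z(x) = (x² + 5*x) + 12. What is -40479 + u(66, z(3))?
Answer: -40621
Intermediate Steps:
z(x) = 12 + x² + 5*x
u(Z, K) = -10 - 2*Z (u(Z, K) = -2*(5 + Z) = -10 - 2*Z)
-40479 + u(66, z(3)) = -40479 + (-10 - 2*66) = -40479 + (-10 - 132) = -40479 - 142 = -40621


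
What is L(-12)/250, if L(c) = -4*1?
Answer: -2/125 ≈ -0.016000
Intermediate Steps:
L(c) = -4
L(-12)/250 = -4/250 = -4*1/250 = -2/125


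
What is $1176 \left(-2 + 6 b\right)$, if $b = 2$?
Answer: $11760$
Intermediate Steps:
$1176 \left(-2 + 6 b\right) = 1176 \left(-2 + 6 \cdot 2\right) = 1176 \left(-2 + 12\right) = 1176 \cdot 10 = 11760$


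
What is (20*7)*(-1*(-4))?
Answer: 560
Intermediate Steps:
(20*7)*(-1*(-4)) = 140*4 = 560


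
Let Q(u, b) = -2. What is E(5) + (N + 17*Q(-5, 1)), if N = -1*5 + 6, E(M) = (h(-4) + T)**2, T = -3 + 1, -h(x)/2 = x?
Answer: 3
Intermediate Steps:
h(x) = -2*x
T = -2
E(M) = 36 (E(M) = (-2*(-4) - 2)**2 = (8 - 2)**2 = 6**2 = 36)
N = 1 (N = -5 + 6 = 1)
E(5) + (N + 17*Q(-5, 1)) = 36 + (1 + 17*(-2)) = 36 + (1 - 34) = 36 - 33 = 3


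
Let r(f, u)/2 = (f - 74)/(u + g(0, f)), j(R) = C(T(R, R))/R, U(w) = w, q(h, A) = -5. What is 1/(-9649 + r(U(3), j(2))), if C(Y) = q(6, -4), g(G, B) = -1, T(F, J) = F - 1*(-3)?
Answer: -7/67259 ≈ -0.00010408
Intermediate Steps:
T(F, J) = 3 + F (T(F, J) = F + 3 = 3 + F)
C(Y) = -5
j(R) = -5/R
r(f, u) = 2*(-74 + f)/(-1 + u) (r(f, u) = 2*((f - 74)/(u - 1)) = 2*((-74 + f)/(-1 + u)) = 2*(-74 + f)/(-1 + u))
1/(-9649 + r(U(3), j(2))) = 1/(-9649 + 2*(-74 + 3)/(-1 - 5/2)) = 1/(-9649 + 2*(-71)/(-1 - 5*½)) = 1/(-9649 + 2*(-71)/(-1 - 5/2)) = 1/(-9649 + 2*(-71)/(-7/2)) = 1/(-9649 + 2*(-2/7)*(-71)) = 1/(-9649 + 284/7) = 1/(-67259/7) = -7/67259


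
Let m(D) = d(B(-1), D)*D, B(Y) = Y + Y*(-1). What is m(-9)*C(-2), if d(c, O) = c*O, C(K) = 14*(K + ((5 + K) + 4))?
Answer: 0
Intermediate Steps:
C(K) = 126 + 28*K (C(K) = 14*(K + (9 + K)) = 14*(9 + 2*K) = 126 + 28*K)
B(Y) = 0 (B(Y) = Y - Y = 0)
d(c, O) = O*c
m(D) = 0 (m(D) = (D*0)*D = 0*D = 0)
m(-9)*C(-2) = 0*(126 + 28*(-2)) = 0*(126 - 56) = 0*70 = 0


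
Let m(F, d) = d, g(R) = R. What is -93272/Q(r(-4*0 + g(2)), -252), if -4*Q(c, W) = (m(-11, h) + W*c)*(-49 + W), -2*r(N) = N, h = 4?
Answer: -11659/2408 ≈ -4.8418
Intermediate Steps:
r(N) = -N/2
Q(c, W) = -(-49 + W)*(4 + W*c)/4 (Q(c, W) = -(4 + W*c)*(-49 + W)/4 = -(-49 + W)*(4 + W*c)/4)
-93272/Q(r(-4*0 + g(2)), -252) = -93272/(49 - 1*(-252) - 1/4*(-(-4*0 + 2)/2)*(-252)**2 + (49/4)*(-252)*(-(-4*0 + 2)/2)) = -93272/(49 + 252 - 1/4*(-(0 + 2)/2)*63504 + (49/4)*(-252)*(-(0 + 2)/2)) = -93272/(49 + 252 - 1/4*(-1/2*2)*63504 + (49/4)*(-252)*(-1/2*2)) = -93272/(49 + 252 - 1/4*(-1)*63504 + (49/4)*(-252)*(-1)) = -93272/(49 + 252 + 15876 + 3087) = -93272/19264 = -93272*1/19264 = -11659/2408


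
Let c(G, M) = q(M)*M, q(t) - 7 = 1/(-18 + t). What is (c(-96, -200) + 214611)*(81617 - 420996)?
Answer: -7887201558521/109 ≈ -7.2360e+10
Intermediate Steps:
q(t) = 7 + 1/(-18 + t)
c(G, M) = M*(-125 + 7*M)/(-18 + M) (c(G, M) = ((-125 + 7*M)/(-18 + M))*M = M*(-125 + 7*M)/(-18 + M))
(c(-96, -200) + 214611)*(81617 - 420996) = (-200*(-125 + 7*(-200))/(-18 - 200) + 214611)*(81617 - 420996) = (-200*(-125 - 1400)/(-218) + 214611)*(-339379) = (-200*(-1/218)*(-1525) + 214611)*(-339379) = (-152500/109 + 214611)*(-339379) = (23240099/109)*(-339379) = -7887201558521/109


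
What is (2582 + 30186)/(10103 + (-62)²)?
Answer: 32768/13947 ≈ 2.3495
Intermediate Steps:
(2582 + 30186)/(10103 + (-62)²) = 32768/(10103 + 3844) = 32768/13947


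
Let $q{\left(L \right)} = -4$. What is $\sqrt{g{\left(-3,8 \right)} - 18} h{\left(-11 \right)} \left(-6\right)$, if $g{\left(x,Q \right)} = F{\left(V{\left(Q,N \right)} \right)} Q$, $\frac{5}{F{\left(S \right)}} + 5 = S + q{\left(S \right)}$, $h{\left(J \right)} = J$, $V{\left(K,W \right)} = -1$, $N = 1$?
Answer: $66 i \sqrt{22} \approx 309.57 i$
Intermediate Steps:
$F{\left(S \right)} = \frac{5}{-9 + S}$ ($F{\left(S \right)} = \frac{5}{-5 + \left(S - 4\right)} = \frac{5}{-5 + \left(-4 + S\right)} = \frac{5}{-9 + S}$)
$g{\left(x,Q \right)} = - \frac{Q}{2}$ ($g{\left(x,Q \right)} = \frac{5}{-9 - 1} Q = \frac{5}{-10} Q = 5 \left(- \frac{1}{10}\right) Q = - \frac{Q}{2}$)
$\sqrt{g{\left(-3,8 \right)} - 18} h{\left(-11 \right)} \left(-6\right) = \sqrt{\left(- \frac{1}{2}\right) 8 - 18} \left(-11\right) \left(-6\right) = \sqrt{-4 - 18} \left(-11\right) \left(-6\right) = \sqrt{-22} \left(-11\right) \left(-6\right) = i \sqrt{22} \left(-11\right) \left(-6\right) = - 11 i \sqrt{22} \left(-6\right) = 66 i \sqrt{22}$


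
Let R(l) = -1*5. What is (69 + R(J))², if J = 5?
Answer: 4096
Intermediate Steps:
R(l) = -5
(69 + R(J))² = (69 - 5)² = 64² = 4096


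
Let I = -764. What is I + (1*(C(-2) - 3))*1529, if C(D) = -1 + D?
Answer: -9938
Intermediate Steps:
I + (1*(C(-2) - 3))*1529 = -764 + (1*((-1 - 2) - 3))*1529 = -764 + (1*(-3 - 3))*1529 = -764 + (1*(-6))*1529 = -764 - 6*1529 = -764 - 9174 = -9938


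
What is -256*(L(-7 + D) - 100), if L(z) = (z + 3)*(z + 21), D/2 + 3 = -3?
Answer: 33792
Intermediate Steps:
D = -12 (D = -6 + 2*(-3) = -6 - 6 = -12)
L(z) = (3 + z)*(21 + z)
-256*(L(-7 + D) - 100) = -256*((63 + (-7 - 12)**2 + 24*(-7 - 12)) - 100) = -256*((63 + (-19)**2 + 24*(-19)) - 100) = -256*((63 + 361 - 456) - 100) = -256*(-32 - 100) = -256*(-132) = 33792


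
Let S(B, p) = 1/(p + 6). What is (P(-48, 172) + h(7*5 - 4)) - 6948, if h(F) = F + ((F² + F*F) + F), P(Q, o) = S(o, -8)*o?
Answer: -5050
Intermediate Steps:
S(B, p) = 1/(6 + p)
P(Q, o) = -o/2 (P(Q, o) = o/(6 - 8) = o/(-2) = -o/2)
h(F) = 2*F + 2*F² (h(F) = F + ((F² + F²) + F) = F + (2*F² + F) = F + (F + 2*F²) = 2*F + 2*F²)
(P(-48, 172) + h(7*5 - 4)) - 6948 = (-½*172 + 2*(7*5 - 4)*(1 + (7*5 - 4))) - 6948 = (-86 + 2*(35 - 4)*(1 + (35 - 4))) - 6948 = (-86 + 2*31*(1 + 31)) - 6948 = (-86 + 2*31*32) - 6948 = (-86 + 1984) - 6948 = 1898 - 6948 = -5050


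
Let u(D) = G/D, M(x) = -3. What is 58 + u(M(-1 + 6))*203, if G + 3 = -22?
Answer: 5249/3 ≈ 1749.7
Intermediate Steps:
G = -25 (G = -3 - 22 = -25)
u(D) = -25/D
58 + u(M(-1 + 6))*203 = 58 - 25/(-3)*203 = 58 - 25*(-1/3)*203 = 58 + (25/3)*203 = 58 + 5075/3 = 5249/3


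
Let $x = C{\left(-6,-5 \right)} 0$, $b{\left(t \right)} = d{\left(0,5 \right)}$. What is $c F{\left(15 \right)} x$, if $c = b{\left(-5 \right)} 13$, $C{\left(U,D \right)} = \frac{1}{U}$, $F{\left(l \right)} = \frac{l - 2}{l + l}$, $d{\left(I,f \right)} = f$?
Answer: $0$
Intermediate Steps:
$b{\left(t \right)} = 5$
$F{\left(l \right)} = \frac{-2 + l}{2 l}$
$c = 65$ ($c = 5 \cdot 13 = 65$)
$x = 0$ ($x = \frac{1}{-6} \cdot 0 = \left(- \frac{1}{6}\right) 0 = 0$)
$c F{\left(15 \right)} x = 65 \frac{-2 + 15}{2 \cdot 15} \cdot 0 = 65 \cdot \frac{1}{2} \cdot \frac{1}{15} \cdot 13 \cdot 0 = 65 \cdot \frac{13}{30} \cdot 0 = \frac{169}{6} \cdot 0 = 0$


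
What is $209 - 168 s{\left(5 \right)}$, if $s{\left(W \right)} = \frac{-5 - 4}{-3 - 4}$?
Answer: $-7$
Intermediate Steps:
$s{\left(W \right)} = \frac{9}{7}$ ($s{\left(W \right)} = - \frac{9}{-7} = \left(-9\right) \left(- \frac{1}{7}\right) = \frac{9}{7}$)
$209 - 168 s{\left(5 \right)} = 209 - 216 = -7$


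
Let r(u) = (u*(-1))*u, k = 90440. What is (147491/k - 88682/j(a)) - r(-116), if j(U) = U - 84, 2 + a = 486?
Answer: 2992642827/226100 ≈ 13236.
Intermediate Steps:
a = 484 (a = -2 + 486 = 484)
j(U) = -84 + U
r(u) = -u² (r(u) = (-u)*u = -u²)
(147491/k - 88682/j(a)) - r(-116) = (147491/90440 - 88682/(-84 + 484)) - (-1)*(-116)² = (147491*(1/90440) - 88682/400) - (-1)*13456 = (147491/90440 - 88682*1/400) - 1*(-13456) = (147491/90440 - 44341/200) + 13456 = -49758773/226100 + 13456 = 2992642827/226100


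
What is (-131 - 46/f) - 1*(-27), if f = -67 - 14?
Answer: -8378/81 ≈ -103.43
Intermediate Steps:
f = -81
(-131 - 46/f) - 1*(-27) = (-131 - 46/(-81)) - 1*(-27) = (-131 - 46*(-1)/81) + 27 = (-131 - 1*(-46/81)) + 27 = (-131 + 46/81) + 27 = -10565/81 + 27 = -8378/81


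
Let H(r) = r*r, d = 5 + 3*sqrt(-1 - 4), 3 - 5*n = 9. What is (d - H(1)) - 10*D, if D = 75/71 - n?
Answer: -1318/71 + 3*I*sqrt(5) ≈ -18.563 + 6.7082*I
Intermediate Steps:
n = -6/5 (n = 3/5 - 1/5*9 = 3/5 - 9/5 = -6/5 ≈ -1.2000)
d = 5 + 3*I*sqrt(5) (d = 5 + 3*sqrt(-5) = 5 + 3*(I*sqrt(5)) = 5 + 3*I*sqrt(5) ≈ 5.0 + 6.7082*I)
H(r) = r**2
D = 801/355 (D = 75/71 - 1*(-6/5) = 75*(1/71) + 6/5 = 75/71 + 6/5 = 801/355 ≈ 2.2563)
(d - H(1)) - 10*D = ((5 + 3*I*sqrt(5)) - 1*1**2) - 10*801/355 = ((5 + 3*I*sqrt(5)) - 1*1) - 1602/71 = ((5 + 3*I*sqrt(5)) - 1) - 1602/71 = (4 + 3*I*sqrt(5)) - 1602/71 = -1318/71 + 3*I*sqrt(5)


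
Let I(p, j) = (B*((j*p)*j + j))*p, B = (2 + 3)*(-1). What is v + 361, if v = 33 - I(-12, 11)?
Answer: 86854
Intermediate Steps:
B = -5 (B = 5*(-1) = -5)
I(p, j) = p*(-5*j - 5*p*j²) (I(p, j) = (-5*((j*p)*j + j))*p = (-5*(p*j² + j))*p = (-5*(j + p*j²))*p = (-5*j - 5*p*j²)*p = p*(-5*j - 5*p*j²))
v = 86493 (v = 33 - (-5)*11*(-12)*(1 + 11*(-12)) = 33 - (-5)*11*(-12)*(1 - 132) = 33 - (-5)*11*(-12)*(-131) = 33 - 1*(-86460) = 33 + 86460 = 86493)
v + 361 = 86493 + 361 = 86854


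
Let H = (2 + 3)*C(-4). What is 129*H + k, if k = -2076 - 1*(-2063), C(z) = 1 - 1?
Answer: -13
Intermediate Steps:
C(z) = 0
k = -13 (k = -2076 + 2063 = -13)
H = 0 (H = (2 + 3)*0 = 5*0 = 0)
129*H + k = 129*0 - 13 = 0 - 13 = -13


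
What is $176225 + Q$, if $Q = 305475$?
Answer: $481700$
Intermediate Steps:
$176225 + Q = 176225 + 305475 = 481700$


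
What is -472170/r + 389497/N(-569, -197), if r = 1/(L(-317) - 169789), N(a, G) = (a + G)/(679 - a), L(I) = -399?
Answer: 30776743782552/383 ≈ 8.0357e+10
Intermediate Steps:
N(a, G) = (G + a)/(679 - a)
r = -1/170188 (r = 1/(-399 - 169789) = 1/(-170188) = -1/170188 ≈ -5.8759e-6)
-472170/r + 389497/N(-569, -197) = -472170/(-1/170188) + 389497/(((-1*(-197) - 1*(-569))/(-679 - 569))) = -472170*(-170188) + 389497/(((197 + 569)/(-1248))) = 80357667960 + 389497/((-1/1248*766)) = 80357667960 + 389497/(-383/624) = 80357667960 + 389497*(-624/383) = 80357667960 - 243046128/383 = 30776743782552/383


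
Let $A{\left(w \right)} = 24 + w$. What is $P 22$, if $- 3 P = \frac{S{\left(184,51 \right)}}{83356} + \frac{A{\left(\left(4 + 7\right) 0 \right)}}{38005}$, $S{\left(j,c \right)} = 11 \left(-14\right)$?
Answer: $\frac{275159}{30856605} \approx 0.0089173$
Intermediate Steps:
$S{\left(j,c \right)} = -154$
$P = \frac{275159}{678845310}$ ($P = - \frac{- \frac{154}{83356} + \frac{24 + \left(4 + 7\right) 0}{38005}}{3} = - \frac{\left(-154\right) \frac{1}{83356} + \left(24 + 11 \cdot 0\right) \frac{1}{38005}}{3} = - \frac{- \frac{11}{5954} + \left(24 + 0\right) \frac{1}{38005}}{3} = - \frac{- \frac{11}{5954} + 24 \cdot \frac{1}{38005}}{3} = - \frac{- \frac{11}{5954} + \frac{24}{38005}}{3} = \left(- \frac{1}{3}\right) \left(- \frac{275159}{226281770}\right) = \frac{275159}{678845310} \approx 0.00040533$)
$P 22 = \frac{275159}{678845310} \cdot 22 = \frac{275159}{30856605}$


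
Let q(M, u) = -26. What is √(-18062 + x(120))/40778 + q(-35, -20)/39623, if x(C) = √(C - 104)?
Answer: -26/39623 + I*√18058/40778 ≈ -0.00065618 + 0.0032954*I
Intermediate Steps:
x(C) = √(-104 + C)
√(-18062 + x(120))/40778 + q(-35, -20)/39623 = √(-18062 + √(-104 + 120))/40778 - 26/39623 = √(-18062 + √16)*(1/40778) - 26*1/39623 = √(-18062 + 4)*(1/40778) - 26/39623 = √(-18058)*(1/40778) - 26/39623 = (I*√18058)*(1/40778) - 26/39623 = I*√18058/40778 - 26/39623 = -26/39623 + I*√18058/40778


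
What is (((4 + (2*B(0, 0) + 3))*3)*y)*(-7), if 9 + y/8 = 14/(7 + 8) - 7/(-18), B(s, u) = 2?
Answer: 212828/15 ≈ 14189.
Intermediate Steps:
y = -2764/45 (y = -72 + 8*(14/(7 + 8) - 7/(-18)) = -72 + 8*(14/15 - 7*(-1/18)) = -72 + 8*(14*(1/15) + 7/18) = -72 + 8*(14/15 + 7/18) = -72 + 8*(119/90) = -72 + 476/45 = -2764/45 ≈ -61.422)
(((4 + (2*B(0, 0) + 3))*3)*y)*(-7) = (((4 + (2*2 + 3))*3)*(-2764/45))*(-7) = (((4 + (4 + 3))*3)*(-2764/45))*(-7) = (((4 + 7)*3)*(-2764/45))*(-7) = ((11*3)*(-2764/45))*(-7) = (33*(-2764/45))*(-7) = -30404/15*(-7) = 212828/15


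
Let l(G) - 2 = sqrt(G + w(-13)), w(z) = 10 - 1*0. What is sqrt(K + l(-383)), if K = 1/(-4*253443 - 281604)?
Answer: sqrt(209749791711 + 104874936336*I*sqrt(373))/323844 ≈ 3.2723 + 2.951*I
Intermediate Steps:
w(z) = 10 (w(z) = 10 + 0 = 10)
K = -1/1295376 (K = 1/(-1013772 - 281604) = 1/(-1295376) = -1/1295376 ≈ -7.7198e-7)
l(G) = 2 + sqrt(10 + G) (l(G) = 2 + sqrt(G + 10) = 2 + sqrt(10 + G))
sqrt(K + l(-383)) = sqrt(-1/1295376 + (2 + sqrt(10 - 383))) = sqrt(-1/1295376 + (2 + sqrt(-373))) = sqrt(-1/1295376 + (2 + I*sqrt(373))) = sqrt(2590751/1295376 + I*sqrt(373))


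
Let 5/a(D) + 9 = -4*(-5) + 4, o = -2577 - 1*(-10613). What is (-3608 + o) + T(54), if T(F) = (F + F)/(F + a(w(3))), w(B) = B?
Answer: 722088/163 ≈ 4430.0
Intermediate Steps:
o = 8036 (o = -2577 + 10613 = 8036)
a(D) = 1/3 (a(D) = 5/(-9 + (-4*(-5) + 4)) = 5/(-9 + (20 + 4)) = 5/(-9 + 24) = 5/15 = 5*(1/15) = 1/3)
T(F) = 2*F/(1/3 + F) (T(F) = (F + F)/(F + 1/3) = (2*F)/(1/3 + F) = 2*F/(1/3 + F))
(-3608 + o) + T(54) = (-3608 + 8036) + 6*54/(1 + 3*54) = 4428 + 6*54/(1 + 162) = 4428 + 6*54/163 = 4428 + 6*54*(1/163) = 4428 + 324/163 = 722088/163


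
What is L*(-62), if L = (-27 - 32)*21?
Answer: 76818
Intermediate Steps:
L = -1239 (L = -59*21 = -1239)
L*(-62) = -1239*(-62) = 76818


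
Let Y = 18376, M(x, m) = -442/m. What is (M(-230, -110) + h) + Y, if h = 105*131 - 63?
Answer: 1763961/55 ≈ 32072.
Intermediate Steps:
h = 13692 (h = 13755 - 63 = 13692)
(M(-230, -110) + h) + Y = (-442/(-110) + 13692) + 18376 = (-442*(-1/110) + 13692) + 18376 = (221/55 + 13692) + 18376 = 753281/55 + 18376 = 1763961/55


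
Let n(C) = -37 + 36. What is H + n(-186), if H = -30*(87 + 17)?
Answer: -3121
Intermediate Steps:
H = -3120 (H = -30*104 = -3120)
n(C) = -1
H + n(-186) = -3120 - 1 = -3121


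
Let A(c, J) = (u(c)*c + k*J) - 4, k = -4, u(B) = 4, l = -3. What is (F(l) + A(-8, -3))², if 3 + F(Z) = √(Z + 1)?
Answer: (27 - I*√2)² ≈ 727.0 - 76.368*I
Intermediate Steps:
A(c, J) = -4 - 4*J + 4*c (A(c, J) = (4*c - 4*J) - 4 = (-4*J + 4*c) - 4 = -4 - 4*J + 4*c)
F(Z) = -3 + √(1 + Z) (F(Z) = -3 + √(Z + 1) = -3 + √(1 + Z))
(F(l) + A(-8, -3))² = ((-3 + √(1 - 3)) + (-4 - 4*(-3) + 4*(-8)))² = ((-3 + √(-2)) + (-4 + 12 - 32))² = ((-3 + I*√2) - 24)² = (-27 + I*√2)²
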